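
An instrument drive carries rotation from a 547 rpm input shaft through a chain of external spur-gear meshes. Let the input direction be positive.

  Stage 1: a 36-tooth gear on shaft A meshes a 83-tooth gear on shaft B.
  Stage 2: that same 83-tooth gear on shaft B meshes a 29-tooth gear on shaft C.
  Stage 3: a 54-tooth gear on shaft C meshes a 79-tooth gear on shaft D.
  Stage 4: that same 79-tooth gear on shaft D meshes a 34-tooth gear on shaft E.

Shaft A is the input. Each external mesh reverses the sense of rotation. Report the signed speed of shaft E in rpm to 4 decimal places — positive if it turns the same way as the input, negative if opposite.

Stage 1 [36T→83T]: ω = 547.0000×36/83 = 237.2530 rpm, dir flips to −; running = −237.2530
Stage 2 [83T→29T]: ω = 237.2530×83/29 = 679.0345 rpm, dir flips to +; running = +679.0345
Stage 3 [54T→79T]: ω = 679.0345×54/79 = 464.1502 rpm, dir flips to −; running = −464.1502
Stage 4 [79T→34T]: ω = 464.1502×79/34 = 1078.4665 rpm, dir flips to +; running = +1078.4665

+1078.4665 rpm (same as input, |ω| = 1078.4665 rpm)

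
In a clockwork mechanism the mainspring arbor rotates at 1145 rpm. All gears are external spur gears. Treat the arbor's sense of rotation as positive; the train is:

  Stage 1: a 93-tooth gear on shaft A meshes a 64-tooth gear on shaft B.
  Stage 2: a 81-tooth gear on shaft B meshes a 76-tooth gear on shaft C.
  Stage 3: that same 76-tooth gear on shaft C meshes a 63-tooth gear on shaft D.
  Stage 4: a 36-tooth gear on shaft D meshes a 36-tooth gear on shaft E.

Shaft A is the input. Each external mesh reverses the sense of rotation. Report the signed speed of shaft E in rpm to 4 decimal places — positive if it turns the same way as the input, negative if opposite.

+2139.2076 rpm (same as input, |ω| = 2139.2076 rpm)

Stage 1 [93T→64T]: ω = 1145.0000×93/64 = 1663.8281 rpm, dir flips to −; running = −1663.8281
Stage 2 [81T→76T]: ω = 1663.8281×81/76 = 1773.2905 rpm, dir flips to +; running = +1773.2905
Stage 3 [76T→63T]: ω = 1773.2905×76/63 = 2139.2076 rpm, dir flips to −; running = −2139.2076
Stage 4 [36T→36T]: ω = 2139.2076×36/36 = 2139.2076 rpm, dir flips to +; running = +2139.2076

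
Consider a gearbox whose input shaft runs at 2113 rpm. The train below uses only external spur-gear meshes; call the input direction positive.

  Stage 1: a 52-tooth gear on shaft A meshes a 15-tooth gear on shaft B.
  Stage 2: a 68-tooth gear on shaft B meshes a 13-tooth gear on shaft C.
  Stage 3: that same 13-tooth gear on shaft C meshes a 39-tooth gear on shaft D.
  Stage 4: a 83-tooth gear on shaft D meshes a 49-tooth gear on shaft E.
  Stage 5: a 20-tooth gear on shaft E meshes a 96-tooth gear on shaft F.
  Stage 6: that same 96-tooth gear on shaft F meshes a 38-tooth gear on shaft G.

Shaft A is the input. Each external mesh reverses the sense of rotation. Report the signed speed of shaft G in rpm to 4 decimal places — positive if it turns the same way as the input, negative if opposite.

+11386.3440 rpm (same as input, |ω| = 11386.3440 rpm)

Stage 1 [52T→15T]: ω = 2113.0000×52/15 = 7325.0667 rpm, dir flips to −; running = −7325.0667
Stage 2 [68T→13T]: ω = 7325.0667×68/13 = 38315.7333 rpm, dir flips to +; running = +38315.7333
Stage 3 [13T→39T]: ω = 38315.7333×13/39 = 12771.9111 rpm, dir flips to −; running = −12771.9111
Stage 4 [83T→49T]: ω = 12771.9111×83/49 = 21634.0535 rpm, dir flips to +; running = +21634.0535
Stage 5 [20T→96T]: ω = 21634.0535×20/96 = 4507.0945 rpm, dir flips to −; running = −4507.0945
Stage 6 [96T→38T]: ω = 4507.0945×96/38 = 11386.3440 rpm, dir flips to +; running = +11386.3440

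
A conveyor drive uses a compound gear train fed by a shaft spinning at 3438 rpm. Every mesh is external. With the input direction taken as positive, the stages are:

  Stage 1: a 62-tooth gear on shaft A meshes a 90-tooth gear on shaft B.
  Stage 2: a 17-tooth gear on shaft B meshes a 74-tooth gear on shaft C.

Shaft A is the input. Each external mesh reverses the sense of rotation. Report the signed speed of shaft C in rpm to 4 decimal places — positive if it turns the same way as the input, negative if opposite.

Stage 1 [62T→90T]: ω = 3438.0000×62/90 = 2368.4000 rpm, dir flips to −; running = −2368.4000
Stage 2 [17T→74T]: ω = 2368.4000×17/74 = 544.0919 rpm, dir flips to +; running = +544.0919

+544.0919 rpm (same as input, |ω| = 544.0919 rpm)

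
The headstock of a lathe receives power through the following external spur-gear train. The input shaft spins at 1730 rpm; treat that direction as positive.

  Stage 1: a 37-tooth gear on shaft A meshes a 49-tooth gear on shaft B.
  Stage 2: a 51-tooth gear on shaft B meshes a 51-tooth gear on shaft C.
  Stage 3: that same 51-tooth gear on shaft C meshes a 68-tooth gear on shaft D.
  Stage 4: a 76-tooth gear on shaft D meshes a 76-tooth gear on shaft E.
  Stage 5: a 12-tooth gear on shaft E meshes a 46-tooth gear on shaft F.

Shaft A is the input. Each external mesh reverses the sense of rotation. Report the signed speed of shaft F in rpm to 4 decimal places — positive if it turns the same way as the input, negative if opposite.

-255.5856 rpm (opposite to input, |ω| = 255.5856 rpm)

Stage 1 [37T→49T]: ω = 1730.0000×37/49 = 1306.3265 rpm, dir flips to −; running = −1306.3265
Stage 2 [51T→51T]: ω = 1306.3265×51/51 = 1306.3265 rpm, dir flips to +; running = +1306.3265
Stage 3 [51T→68T]: ω = 1306.3265×51/68 = 979.7449 rpm, dir flips to −; running = −979.7449
Stage 4 [76T→76T]: ω = 979.7449×76/76 = 979.7449 rpm, dir flips to +; running = +979.7449
Stage 5 [12T→46T]: ω = 979.7449×12/46 = 255.5856 rpm, dir flips to −; running = −255.5856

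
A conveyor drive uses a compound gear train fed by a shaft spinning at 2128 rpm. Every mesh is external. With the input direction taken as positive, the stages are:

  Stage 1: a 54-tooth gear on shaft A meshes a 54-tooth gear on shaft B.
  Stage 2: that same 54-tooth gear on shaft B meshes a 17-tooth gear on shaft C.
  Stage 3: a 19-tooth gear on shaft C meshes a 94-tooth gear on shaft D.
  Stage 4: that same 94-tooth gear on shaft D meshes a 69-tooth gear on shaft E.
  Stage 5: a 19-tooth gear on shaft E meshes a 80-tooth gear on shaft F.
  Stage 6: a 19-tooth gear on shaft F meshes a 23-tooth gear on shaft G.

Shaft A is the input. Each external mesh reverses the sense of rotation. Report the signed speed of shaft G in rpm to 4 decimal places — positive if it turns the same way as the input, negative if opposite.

+365.1828 rpm (same as input, |ω| = 365.1828 rpm)

Stage 1 [54T→54T]: ω = 2128.0000×54/54 = 2128.0000 rpm, dir flips to −; running = −2128.0000
Stage 2 [54T→17T]: ω = 2128.0000×54/17 = 6759.5294 rpm, dir flips to +; running = +6759.5294
Stage 3 [19T→94T]: ω = 6759.5294×19/94 = 1366.2879 rpm, dir flips to −; running = −1366.2879
Stage 4 [94T→69T]: ω = 1366.2879×94/69 = 1861.3197 rpm, dir flips to +; running = +1861.3197
Stage 5 [19T→80T]: ω = 1861.3197×19/80 = 442.0634 rpm, dir flips to −; running = −442.0634
Stage 6 [19T→23T]: ω = 442.0634×19/23 = 365.1828 rpm, dir flips to +; running = +365.1828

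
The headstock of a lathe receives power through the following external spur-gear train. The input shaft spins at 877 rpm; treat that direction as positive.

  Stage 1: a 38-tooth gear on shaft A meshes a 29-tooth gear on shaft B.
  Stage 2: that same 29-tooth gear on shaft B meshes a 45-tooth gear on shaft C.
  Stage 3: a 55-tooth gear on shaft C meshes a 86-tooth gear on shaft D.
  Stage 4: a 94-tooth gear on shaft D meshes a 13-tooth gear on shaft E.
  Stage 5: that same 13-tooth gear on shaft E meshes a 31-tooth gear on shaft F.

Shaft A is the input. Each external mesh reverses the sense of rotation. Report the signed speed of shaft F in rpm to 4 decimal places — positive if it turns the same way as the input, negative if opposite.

-1436.1542 rpm (opposite to input, |ω| = 1436.1542 rpm)

Stage 1 [38T→29T]: ω = 877.0000×38/29 = 1149.1724 rpm, dir flips to −; running = −1149.1724
Stage 2 [29T→45T]: ω = 1149.1724×29/45 = 740.5778 rpm, dir flips to +; running = +740.5778
Stage 3 [55T→86T]: ω = 740.5778×55/86 = 473.6253 rpm, dir flips to −; running = −473.6253
Stage 4 [94T→13T]: ω = 473.6253×94/13 = 3424.6754 rpm, dir flips to +; running = +3424.6754
Stage 5 [13T→31T]: ω = 3424.6754×13/31 = 1436.1542 rpm, dir flips to −; running = −1436.1542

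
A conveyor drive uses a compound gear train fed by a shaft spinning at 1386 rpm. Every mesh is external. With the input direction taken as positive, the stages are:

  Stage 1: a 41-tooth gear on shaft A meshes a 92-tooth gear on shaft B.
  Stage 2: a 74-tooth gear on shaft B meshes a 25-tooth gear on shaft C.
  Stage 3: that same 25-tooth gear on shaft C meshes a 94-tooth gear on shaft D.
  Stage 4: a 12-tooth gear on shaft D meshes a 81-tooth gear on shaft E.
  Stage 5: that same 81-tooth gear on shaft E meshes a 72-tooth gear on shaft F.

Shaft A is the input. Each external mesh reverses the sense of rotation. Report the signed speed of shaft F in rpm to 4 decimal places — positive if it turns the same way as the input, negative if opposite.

Stage 1 [41T→92T]: ω = 1386.0000×41/92 = 617.6739 rpm, dir flips to −; running = −617.6739
Stage 2 [74T→25T]: ω = 617.6739×74/25 = 1828.3148 rpm, dir flips to +; running = +1828.3148
Stage 3 [25T→94T]: ω = 1828.3148×25/94 = 486.2539 rpm, dir flips to −; running = −486.2539
Stage 4 [12T→81T]: ω = 486.2539×12/81 = 72.0376 rpm, dir flips to +; running = +72.0376
Stage 5 [81T→72T]: ω = 72.0376×81/72 = 81.0423 rpm, dir flips to −; running = −81.0423

-81.0423 rpm (opposite to input, |ω| = 81.0423 rpm)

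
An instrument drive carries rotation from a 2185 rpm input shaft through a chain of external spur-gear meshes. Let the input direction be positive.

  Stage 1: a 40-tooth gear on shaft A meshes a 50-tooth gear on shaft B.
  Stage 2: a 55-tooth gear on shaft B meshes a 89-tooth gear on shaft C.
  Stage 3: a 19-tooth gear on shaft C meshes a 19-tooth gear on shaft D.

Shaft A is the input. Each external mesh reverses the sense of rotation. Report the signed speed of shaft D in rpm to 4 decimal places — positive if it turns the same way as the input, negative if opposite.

-1080.2247 rpm (opposite to input, |ω| = 1080.2247 rpm)

Stage 1 [40T→50T]: ω = 2185.0000×40/50 = 1748.0000 rpm, dir flips to −; running = −1748.0000
Stage 2 [55T→89T]: ω = 1748.0000×55/89 = 1080.2247 rpm, dir flips to +; running = +1080.2247
Stage 3 [19T→19T]: ω = 1080.2247×19/19 = 1080.2247 rpm, dir flips to −; running = −1080.2247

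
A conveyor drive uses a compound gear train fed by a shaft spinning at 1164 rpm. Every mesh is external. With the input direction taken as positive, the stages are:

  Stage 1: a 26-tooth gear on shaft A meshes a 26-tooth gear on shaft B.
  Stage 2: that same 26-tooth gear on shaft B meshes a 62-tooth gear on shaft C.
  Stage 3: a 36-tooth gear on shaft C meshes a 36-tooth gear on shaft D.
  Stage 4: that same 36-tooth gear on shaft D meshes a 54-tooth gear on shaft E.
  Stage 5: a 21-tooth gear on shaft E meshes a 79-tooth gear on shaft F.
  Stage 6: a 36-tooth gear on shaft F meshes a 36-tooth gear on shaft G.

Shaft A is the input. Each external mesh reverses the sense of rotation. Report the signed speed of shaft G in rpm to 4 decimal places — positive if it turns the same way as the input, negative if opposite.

+86.5039 rpm (same as input, |ω| = 86.5039 rpm)

Stage 1 [26T→26T]: ω = 1164.0000×26/26 = 1164.0000 rpm, dir flips to −; running = −1164.0000
Stage 2 [26T→62T]: ω = 1164.0000×26/62 = 488.1290 rpm, dir flips to +; running = +488.1290
Stage 3 [36T→36T]: ω = 488.1290×36/36 = 488.1290 rpm, dir flips to −; running = −488.1290
Stage 4 [36T→54T]: ω = 488.1290×36/54 = 325.4194 rpm, dir flips to +; running = +325.4194
Stage 5 [21T→79T]: ω = 325.4194×21/79 = 86.5039 rpm, dir flips to −; running = −86.5039
Stage 6 [36T→36T]: ω = 86.5039×36/36 = 86.5039 rpm, dir flips to +; running = +86.5039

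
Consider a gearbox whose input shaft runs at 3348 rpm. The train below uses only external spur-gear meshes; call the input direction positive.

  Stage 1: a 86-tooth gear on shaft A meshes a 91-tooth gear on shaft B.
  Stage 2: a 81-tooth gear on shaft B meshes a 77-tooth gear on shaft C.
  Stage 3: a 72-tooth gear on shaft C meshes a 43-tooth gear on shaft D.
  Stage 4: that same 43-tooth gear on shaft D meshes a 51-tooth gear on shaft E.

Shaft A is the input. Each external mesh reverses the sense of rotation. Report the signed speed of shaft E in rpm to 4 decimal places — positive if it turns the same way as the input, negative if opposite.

Stage 1 [86T→91T]: ω = 3348.0000×86/91 = 3164.0440 rpm, dir flips to −; running = −3164.0440
Stage 2 [81T→77T]: ω = 3164.0440×81/77 = 3328.4099 rpm, dir flips to +; running = +3328.4099
Stage 3 [72T→43T]: ω = 3328.4099×72/43 = 5573.1514 rpm, dir flips to −; running = −5573.1514
Stage 4 [43T→51T]: ω = 5573.1514×43/51 = 4698.9316 rpm, dir flips to +; running = +4698.9316

+4698.9316 rpm (same as input, |ω| = 4698.9316 rpm)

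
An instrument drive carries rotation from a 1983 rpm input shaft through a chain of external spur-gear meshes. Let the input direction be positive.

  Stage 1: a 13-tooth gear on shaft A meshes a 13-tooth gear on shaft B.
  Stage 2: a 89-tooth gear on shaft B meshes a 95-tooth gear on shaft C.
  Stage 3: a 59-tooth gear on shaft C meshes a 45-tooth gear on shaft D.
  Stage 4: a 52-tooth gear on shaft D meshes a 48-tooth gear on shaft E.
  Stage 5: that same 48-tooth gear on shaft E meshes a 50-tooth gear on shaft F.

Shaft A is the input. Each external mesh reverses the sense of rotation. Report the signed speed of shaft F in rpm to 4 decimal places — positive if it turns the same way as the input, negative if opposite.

-2533.1561 rpm (opposite to input, |ω| = 2533.1561 rpm)

Stage 1 [13T→13T]: ω = 1983.0000×13/13 = 1983.0000 rpm, dir flips to −; running = −1983.0000
Stage 2 [89T→95T]: ω = 1983.0000×89/95 = 1857.7579 rpm, dir flips to +; running = +1857.7579
Stage 3 [59T→45T]: ω = 1857.7579×59/45 = 2435.7270 rpm, dir flips to −; running = −2435.7270
Stage 4 [52T→48T]: ω = 2435.7270×52/48 = 2638.7043 rpm, dir flips to +; running = +2638.7043
Stage 5 [48T→50T]: ω = 2638.7043×48/50 = 2533.1561 rpm, dir flips to −; running = −2533.1561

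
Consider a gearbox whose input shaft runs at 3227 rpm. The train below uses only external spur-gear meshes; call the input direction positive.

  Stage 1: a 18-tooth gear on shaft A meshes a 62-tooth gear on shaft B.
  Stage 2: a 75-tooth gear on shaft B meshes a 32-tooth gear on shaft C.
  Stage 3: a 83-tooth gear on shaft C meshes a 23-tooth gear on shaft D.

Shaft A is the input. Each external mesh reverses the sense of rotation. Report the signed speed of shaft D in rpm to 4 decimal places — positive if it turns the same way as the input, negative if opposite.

-7923.9426 rpm (opposite to input, |ω| = 7923.9426 rpm)

Stage 1 [18T→62T]: ω = 3227.0000×18/62 = 936.8710 rpm, dir flips to −; running = −936.8710
Stage 2 [75T→32T]: ω = 936.8710×75/32 = 2195.7913 rpm, dir flips to +; running = +2195.7913
Stage 3 [83T→23T]: ω = 2195.7913×83/23 = 7923.9426 rpm, dir flips to −; running = −7923.9426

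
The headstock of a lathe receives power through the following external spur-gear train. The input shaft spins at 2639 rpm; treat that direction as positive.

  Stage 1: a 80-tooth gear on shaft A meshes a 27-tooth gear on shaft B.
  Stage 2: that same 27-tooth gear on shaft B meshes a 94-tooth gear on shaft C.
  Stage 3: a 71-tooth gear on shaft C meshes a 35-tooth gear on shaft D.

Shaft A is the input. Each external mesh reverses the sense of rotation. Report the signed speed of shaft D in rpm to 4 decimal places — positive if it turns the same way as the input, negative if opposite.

Stage 1 [80T→27T]: ω = 2639.0000×80/27 = 7819.2593 rpm, dir flips to −; running = −7819.2593
Stage 2 [27T→94T]: ω = 7819.2593×27/94 = 2245.9574 rpm, dir flips to +; running = +2245.9574
Stage 3 [71T→35T]: ω = 2245.9574×71/35 = 4556.0851 rpm, dir flips to −; running = −4556.0851

-4556.0851 rpm (opposite to input, |ω| = 4556.0851 rpm)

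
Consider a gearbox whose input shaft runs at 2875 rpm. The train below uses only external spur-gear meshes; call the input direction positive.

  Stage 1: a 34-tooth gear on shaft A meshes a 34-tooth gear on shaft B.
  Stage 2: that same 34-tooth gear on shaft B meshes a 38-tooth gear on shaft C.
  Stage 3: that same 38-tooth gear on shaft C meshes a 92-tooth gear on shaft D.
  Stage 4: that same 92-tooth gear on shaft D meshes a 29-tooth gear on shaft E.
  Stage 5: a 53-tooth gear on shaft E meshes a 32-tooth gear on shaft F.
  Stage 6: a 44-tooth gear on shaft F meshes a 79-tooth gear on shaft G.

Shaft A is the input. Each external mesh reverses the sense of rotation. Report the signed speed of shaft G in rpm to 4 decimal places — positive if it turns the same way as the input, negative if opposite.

+3109.3545 rpm (same as input, |ω| = 3109.3545 rpm)

Stage 1 [34T→34T]: ω = 2875.0000×34/34 = 2875.0000 rpm, dir flips to −; running = −2875.0000
Stage 2 [34T→38T]: ω = 2875.0000×34/38 = 2572.3684 rpm, dir flips to +; running = +2572.3684
Stage 3 [38T→92T]: ω = 2572.3684×38/92 = 1062.5000 rpm, dir flips to −; running = −1062.5000
Stage 4 [92T→29T]: ω = 1062.5000×92/29 = 3370.6897 rpm, dir flips to +; running = +3370.6897
Stage 5 [53T→32T]: ω = 3370.6897×53/32 = 5582.7047 rpm, dir flips to −; running = −5582.7047
Stage 6 [44T→79T]: ω = 5582.7047×44/79 = 3109.3545 rpm, dir flips to +; running = +3109.3545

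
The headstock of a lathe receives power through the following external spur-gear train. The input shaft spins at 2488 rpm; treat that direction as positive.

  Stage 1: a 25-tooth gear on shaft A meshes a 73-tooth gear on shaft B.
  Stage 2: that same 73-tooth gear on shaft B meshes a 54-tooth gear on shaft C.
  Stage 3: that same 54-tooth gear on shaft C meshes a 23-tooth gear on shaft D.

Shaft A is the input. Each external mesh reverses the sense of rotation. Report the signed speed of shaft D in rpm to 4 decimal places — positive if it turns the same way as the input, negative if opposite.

-2704.3478 rpm (opposite to input, |ω| = 2704.3478 rpm)

Stage 1 [25T→73T]: ω = 2488.0000×25/73 = 852.0548 rpm, dir flips to −; running = −852.0548
Stage 2 [73T→54T]: ω = 852.0548×73/54 = 1151.8519 rpm, dir flips to +; running = +1151.8519
Stage 3 [54T→23T]: ω = 1151.8519×54/23 = 2704.3478 rpm, dir flips to −; running = −2704.3478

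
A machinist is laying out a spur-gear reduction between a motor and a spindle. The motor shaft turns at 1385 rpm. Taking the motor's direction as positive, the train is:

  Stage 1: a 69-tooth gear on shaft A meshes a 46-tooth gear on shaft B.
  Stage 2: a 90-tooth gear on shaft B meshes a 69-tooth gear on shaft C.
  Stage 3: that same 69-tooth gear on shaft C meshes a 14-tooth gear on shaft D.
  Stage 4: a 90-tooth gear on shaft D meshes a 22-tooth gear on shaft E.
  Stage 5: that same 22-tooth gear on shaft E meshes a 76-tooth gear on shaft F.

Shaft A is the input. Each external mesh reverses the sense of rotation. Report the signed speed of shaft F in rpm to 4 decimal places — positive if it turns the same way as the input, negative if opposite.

Stage 1 [69T→46T]: ω = 1385.0000×69/46 = 2077.5000 rpm, dir flips to −; running = −2077.5000
Stage 2 [90T→69T]: ω = 2077.5000×90/69 = 2709.7826 rpm, dir flips to +; running = +2709.7826
Stage 3 [69T→14T]: ω = 2709.7826×69/14 = 13355.3571 rpm, dir flips to −; running = −13355.3571
Stage 4 [90T→22T]: ω = 13355.3571×90/22 = 54635.5519 rpm, dir flips to +; running = +54635.5519
Stage 5 [22T→76T]: ω = 54635.5519×22/76 = 15815.5545 rpm, dir flips to −; running = −15815.5545

-15815.5545 rpm (opposite to input, |ω| = 15815.5545 rpm)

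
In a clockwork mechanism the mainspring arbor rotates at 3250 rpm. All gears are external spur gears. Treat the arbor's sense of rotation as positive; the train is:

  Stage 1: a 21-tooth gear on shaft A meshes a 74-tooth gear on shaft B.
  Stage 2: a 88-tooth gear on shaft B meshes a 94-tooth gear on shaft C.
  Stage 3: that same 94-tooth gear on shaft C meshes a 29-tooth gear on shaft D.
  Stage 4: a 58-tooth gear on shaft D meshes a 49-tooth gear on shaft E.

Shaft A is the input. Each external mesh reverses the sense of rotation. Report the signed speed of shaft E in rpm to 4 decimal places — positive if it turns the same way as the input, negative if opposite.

Stage 1 [21T→74T]: ω = 3250.0000×21/74 = 922.2973 rpm, dir flips to −; running = −922.2973
Stage 2 [88T→94T]: ω = 922.2973×88/94 = 863.4273 rpm, dir flips to +; running = +863.4273
Stage 3 [94T→29T]: ω = 863.4273×94/29 = 2798.6952 rpm, dir flips to −; running = −2798.6952
Stage 4 [58T→49T]: ω = 2798.6952×58/49 = 3312.7413 rpm, dir flips to +; running = +3312.7413

+3312.7413 rpm (same as input, |ω| = 3312.7413 rpm)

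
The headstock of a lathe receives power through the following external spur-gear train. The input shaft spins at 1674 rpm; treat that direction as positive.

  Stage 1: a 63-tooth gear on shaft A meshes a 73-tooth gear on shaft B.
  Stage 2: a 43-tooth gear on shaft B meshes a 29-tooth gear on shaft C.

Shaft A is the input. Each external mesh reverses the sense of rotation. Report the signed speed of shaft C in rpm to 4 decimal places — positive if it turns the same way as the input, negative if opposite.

+2142.1190 rpm (same as input, |ω| = 2142.1190 rpm)

Stage 1 [63T→73T]: ω = 1674.0000×63/73 = 1444.6849 rpm, dir flips to −; running = −1444.6849
Stage 2 [43T→29T]: ω = 1444.6849×43/29 = 2142.1190 rpm, dir flips to +; running = +2142.1190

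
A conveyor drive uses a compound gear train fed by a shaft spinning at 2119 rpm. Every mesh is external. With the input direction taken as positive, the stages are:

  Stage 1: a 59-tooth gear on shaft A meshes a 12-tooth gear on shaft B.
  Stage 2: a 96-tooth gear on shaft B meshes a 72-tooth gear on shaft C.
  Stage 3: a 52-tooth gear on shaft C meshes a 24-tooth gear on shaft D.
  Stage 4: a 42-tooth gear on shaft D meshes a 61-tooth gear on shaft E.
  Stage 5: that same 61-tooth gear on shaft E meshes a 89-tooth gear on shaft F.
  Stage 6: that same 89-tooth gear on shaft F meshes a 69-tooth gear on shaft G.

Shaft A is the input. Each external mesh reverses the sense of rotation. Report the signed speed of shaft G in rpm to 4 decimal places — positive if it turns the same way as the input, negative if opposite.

Stage 1 [59T→12T]: ω = 2119.0000×59/12 = 10418.4167 rpm, dir flips to −; running = −10418.4167
Stage 2 [96T→72T]: ω = 10418.4167×96/72 = 13891.2222 rpm, dir flips to +; running = +13891.2222
Stage 3 [52T→24T]: ω = 13891.2222×52/24 = 30097.6481 rpm, dir flips to −; running = −30097.6481
Stage 4 [42T→61T]: ω = 30097.6481×42/61 = 20722.9709 rpm, dir flips to +; running = +20722.9709
Stage 5 [61T→89T]: ω = 20722.9709×61/89 = 14203.3845 rpm, dir flips to −; running = −14203.3845
Stage 6 [89T→69T]: ω = 14203.3845×89/69 = 18320.3076 rpm, dir flips to +; running = +18320.3076

+18320.3076 rpm (same as input, |ω| = 18320.3076 rpm)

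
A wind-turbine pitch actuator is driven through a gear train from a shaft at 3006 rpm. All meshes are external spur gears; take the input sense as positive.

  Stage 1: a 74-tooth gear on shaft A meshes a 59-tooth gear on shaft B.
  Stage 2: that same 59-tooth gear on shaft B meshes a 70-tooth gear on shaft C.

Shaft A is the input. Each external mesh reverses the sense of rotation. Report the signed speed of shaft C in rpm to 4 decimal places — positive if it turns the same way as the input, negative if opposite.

+3177.7714 rpm (same as input, |ω| = 3177.7714 rpm)

Stage 1 [74T→59T]: ω = 3006.0000×74/59 = 3770.2373 rpm, dir flips to −; running = −3770.2373
Stage 2 [59T→70T]: ω = 3770.2373×59/70 = 3177.7714 rpm, dir flips to +; running = +3177.7714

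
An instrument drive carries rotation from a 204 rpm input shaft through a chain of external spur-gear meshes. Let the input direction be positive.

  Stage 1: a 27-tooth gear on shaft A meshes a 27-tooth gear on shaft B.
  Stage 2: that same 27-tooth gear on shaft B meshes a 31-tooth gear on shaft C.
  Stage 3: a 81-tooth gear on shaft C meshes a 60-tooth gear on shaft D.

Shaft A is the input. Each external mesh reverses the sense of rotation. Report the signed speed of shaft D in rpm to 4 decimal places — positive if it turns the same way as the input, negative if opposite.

-239.8645 rpm (opposite to input, |ω| = 239.8645 rpm)

Stage 1 [27T→27T]: ω = 204.0000×27/27 = 204.0000 rpm, dir flips to −; running = −204.0000
Stage 2 [27T→31T]: ω = 204.0000×27/31 = 177.6774 rpm, dir flips to +; running = +177.6774
Stage 3 [81T→60T]: ω = 177.6774×81/60 = 239.8645 rpm, dir flips to −; running = −239.8645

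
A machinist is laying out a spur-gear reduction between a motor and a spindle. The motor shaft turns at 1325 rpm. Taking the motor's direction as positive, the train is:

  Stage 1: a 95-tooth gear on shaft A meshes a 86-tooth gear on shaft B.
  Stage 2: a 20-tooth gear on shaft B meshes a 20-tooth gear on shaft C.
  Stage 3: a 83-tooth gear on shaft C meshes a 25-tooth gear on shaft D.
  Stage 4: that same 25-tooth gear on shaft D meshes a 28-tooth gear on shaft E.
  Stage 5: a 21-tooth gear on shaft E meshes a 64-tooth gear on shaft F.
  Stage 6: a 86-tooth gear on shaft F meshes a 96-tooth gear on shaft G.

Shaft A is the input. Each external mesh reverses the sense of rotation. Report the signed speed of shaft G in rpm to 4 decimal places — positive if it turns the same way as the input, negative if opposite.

Stage 1 [95T→86T]: ω = 1325.0000×95/86 = 1463.6628 rpm, dir flips to −; running = −1463.6628
Stage 2 [20T→20T]: ω = 1463.6628×20/20 = 1463.6628 rpm, dir flips to +; running = +1463.6628
Stage 3 [83T→25T]: ω = 1463.6628×83/25 = 4859.3605 rpm, dir flips to −; running = −4859.3605
Stage 4 [25T→28T]: ω = 4859.3605×25/28 = 4338.7147 rpm, dir flips to +; running = +4338.7147
Stage 5 [21T→64T]: ω = 4338.7147×21/64 = 1423.6408 rpm, dir flips to −; running = −1423.6408
Stage 6 [86T→96T]: ω = 1423.6408×86/96 = 1275.3448 rpm, dir flips to +; running = +1275.3448

+1275.3448 rpm (same as input, |ω| = 1275.3448 rpm)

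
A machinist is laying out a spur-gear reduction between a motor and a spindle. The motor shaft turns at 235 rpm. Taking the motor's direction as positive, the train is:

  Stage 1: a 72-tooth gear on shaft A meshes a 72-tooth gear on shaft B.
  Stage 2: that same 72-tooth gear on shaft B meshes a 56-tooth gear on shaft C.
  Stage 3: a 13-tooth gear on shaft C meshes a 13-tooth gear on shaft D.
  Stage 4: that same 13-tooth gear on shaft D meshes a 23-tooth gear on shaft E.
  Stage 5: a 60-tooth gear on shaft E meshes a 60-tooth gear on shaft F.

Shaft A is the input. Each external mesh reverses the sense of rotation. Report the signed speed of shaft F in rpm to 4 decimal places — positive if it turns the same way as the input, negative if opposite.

Stage 1 [72T→72T]: ω = 235.0000×72/72 = 235.0000 rpm, dir flips to −; running = −235.0000
Stage 2 [72T→56T]: ω = 235.0000×72/56 = 302.1429 rpm, dir flips to +; running = +302.1429
Stage 3 [13T→13T]: ω = 302.1429×13/13 = 302.1429 rpm, dir flips to −; running = −302.1429
Stage 4 [13T→23T]: ω = 302.1429×13/23 = 170.7764 rpm, dir flips to +; running = +170.7764
Stage 5 [60T→60T]: ω = 170.7764×60/60 = 170.7764 rpm, dir flips to −; running = −170.7764

-170.7764 rpm (opposite to input, |ω| = 170.7764 rpm)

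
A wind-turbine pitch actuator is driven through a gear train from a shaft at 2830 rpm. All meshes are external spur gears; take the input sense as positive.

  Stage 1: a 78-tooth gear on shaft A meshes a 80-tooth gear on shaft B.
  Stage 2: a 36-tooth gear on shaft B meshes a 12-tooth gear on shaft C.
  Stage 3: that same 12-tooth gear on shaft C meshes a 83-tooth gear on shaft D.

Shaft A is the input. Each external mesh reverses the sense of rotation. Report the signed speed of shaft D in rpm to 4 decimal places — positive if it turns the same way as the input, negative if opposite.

Stage 1 [78T→80T]: ω = 2830.0000×78/80 = 2759.2500 rpm, dir flips to −; running = −2759.2500
Stage 2 [36T→12T]: ω = 2759.2500×36/12 = 8277.7500 rpm, dir flips to +; running = +8277.7500
Stage 3 [12T→83T]: ω = 8277.7500×12/83 = 1196.7831 rpm, dir flips to −; running = −1196.7831

-1196.7831 rpm (opposite to input, |ω| = 1196.7831 rpm)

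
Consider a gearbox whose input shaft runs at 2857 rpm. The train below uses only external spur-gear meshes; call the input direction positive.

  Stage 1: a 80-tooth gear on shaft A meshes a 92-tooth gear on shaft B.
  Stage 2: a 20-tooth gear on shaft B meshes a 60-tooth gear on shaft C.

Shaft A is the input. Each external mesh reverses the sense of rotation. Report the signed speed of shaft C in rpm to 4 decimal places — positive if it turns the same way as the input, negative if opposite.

Stage 1 [80T→92T]: ω = 2857.0000×80/92 = 2484.3478 rpm, dir flips to −; running = −2484.3478
Stage 2 [20T→60T]: ω = 2484.3478×20/60 = 828.1159 rpm, dir flips to +; running = +828.1159

+828.1159 rpm (same as input, |ω| = 828.1159 rpm)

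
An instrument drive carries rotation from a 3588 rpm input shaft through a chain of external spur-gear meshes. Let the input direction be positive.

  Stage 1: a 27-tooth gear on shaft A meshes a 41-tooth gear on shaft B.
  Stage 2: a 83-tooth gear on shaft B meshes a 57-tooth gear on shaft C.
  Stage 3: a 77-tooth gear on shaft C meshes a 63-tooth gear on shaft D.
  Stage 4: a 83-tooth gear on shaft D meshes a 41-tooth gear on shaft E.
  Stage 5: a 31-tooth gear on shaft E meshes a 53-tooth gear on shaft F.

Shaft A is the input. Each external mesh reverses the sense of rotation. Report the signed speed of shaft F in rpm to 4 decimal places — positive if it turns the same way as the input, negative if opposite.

-4979.2716 rpm (opposite to input, |ω| = 4979.2716 rpm)

Stage 1 [27T→41T]: ω = 3588.0000×27/41 = 2362.8293 rpm, dir flips to −; running = −2362.8293
Stage 2 [83T→57T]: ω = 2362.8293×83/57 = 3440.6110 rpm, dir flips to +; running = +3440.6110
Stage 3 [77T→63T]: ω = 3440.6110×77/63 = 4205.1913 rpm, dir flips to −; running = −4205.1913
Stage 4 [83T→41T]: ω = 4205.1913×83/41 = 8512.9482 rpm, dir flips to +; running = +8512.9482
Stage 5 [31T→53T]: ω = 8512.9482×31/53 = 4979.2716 rpm, dir flips to −; running = −4979.2716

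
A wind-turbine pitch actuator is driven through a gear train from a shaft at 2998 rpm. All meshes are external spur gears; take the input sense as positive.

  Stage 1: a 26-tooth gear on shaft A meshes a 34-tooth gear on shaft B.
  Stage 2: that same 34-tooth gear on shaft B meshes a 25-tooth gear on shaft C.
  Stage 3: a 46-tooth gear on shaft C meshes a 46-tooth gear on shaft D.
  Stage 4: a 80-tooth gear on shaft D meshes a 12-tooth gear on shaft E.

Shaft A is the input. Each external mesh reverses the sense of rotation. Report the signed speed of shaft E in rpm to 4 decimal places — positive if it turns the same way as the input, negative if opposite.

+20786.1333 rpm (same as input, |ω| = 20786.1333 rpm)

Stage 1 [26T→34T]: ω = 2998.0000×26/34 = 2292.5882 rpm, dir flips to −; running = −2292.5882
Stage 2 [34T→25T]: ω = 2292.5882×34/25 = 3117.9200 rpm, dir flips to +; running = +3117.9200
Stage 3 [46T→46T]: ω = 3117.9200×46/46 = 3117.9200 rpm, dir flips to −; running = −3117.9200
Stage 4 [80T→12T]: ω = 3117.9200×80/12 = 20786.1333 rpm, dir flips to +; running = +20786.1333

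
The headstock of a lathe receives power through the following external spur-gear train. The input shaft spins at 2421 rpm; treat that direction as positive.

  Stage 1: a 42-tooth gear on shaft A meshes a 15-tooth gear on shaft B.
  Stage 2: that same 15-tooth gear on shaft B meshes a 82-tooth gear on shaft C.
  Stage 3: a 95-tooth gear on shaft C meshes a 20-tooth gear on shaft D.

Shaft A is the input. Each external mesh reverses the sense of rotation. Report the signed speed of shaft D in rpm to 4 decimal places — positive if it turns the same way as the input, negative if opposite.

-5890.1159 rpm (opposite to input, |ω| = 5890.1159 rpm)

Stage 1 [42T→15T]: ω = 2421.0000×42/15 = 6778.8000 rpm, dir flips to −; running = −6778.8000
Stage 2 [15T→82T]: ω = 6778.8000×15/82 = 1240.0244 rpm, dir flips to +; running = +1240.0244
Stage 3 [95T→20T]: ω = 1240.0244×95/20 = 5890.1159 rpm, dir flips to −; running = −5890.1159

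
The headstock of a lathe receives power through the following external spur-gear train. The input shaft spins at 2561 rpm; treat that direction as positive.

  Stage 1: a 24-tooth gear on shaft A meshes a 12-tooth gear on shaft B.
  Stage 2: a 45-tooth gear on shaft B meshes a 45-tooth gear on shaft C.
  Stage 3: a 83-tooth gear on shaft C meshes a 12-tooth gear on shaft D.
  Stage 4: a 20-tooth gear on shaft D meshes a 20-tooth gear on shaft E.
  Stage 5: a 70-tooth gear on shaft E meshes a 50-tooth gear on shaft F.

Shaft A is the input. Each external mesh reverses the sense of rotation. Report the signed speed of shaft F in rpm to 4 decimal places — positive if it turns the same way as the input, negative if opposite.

Stage 1 [24T→12T]: ω = 2561.0000×24/12 = 5122.0000 rpm, dir flips to −; running = −5122.0000
Stage 2 [45T→45T]: ω = 5122.0000×45/45 = 5122.0000 rpm, dir flips to +; running = +5122.0000
Stage 3 [83T→12T]: ω = 5122.0000×83/12 = 35427.1667 rpm, dir flips to −; running = −35427.1667
Stage 4 [20T→20T]: ω = 35427.1667×20/20 = 35427.1667 rpm, dir flips to +; running = +35427.1667
Stage 5 [70T→50T]: ω = 35427.1667×70/50 = 49598.0333 rpm, dir flips to −; running = −49598.0333

-49598.0333 rpm (opposite to input, |ω| = 49598.0333 rpm)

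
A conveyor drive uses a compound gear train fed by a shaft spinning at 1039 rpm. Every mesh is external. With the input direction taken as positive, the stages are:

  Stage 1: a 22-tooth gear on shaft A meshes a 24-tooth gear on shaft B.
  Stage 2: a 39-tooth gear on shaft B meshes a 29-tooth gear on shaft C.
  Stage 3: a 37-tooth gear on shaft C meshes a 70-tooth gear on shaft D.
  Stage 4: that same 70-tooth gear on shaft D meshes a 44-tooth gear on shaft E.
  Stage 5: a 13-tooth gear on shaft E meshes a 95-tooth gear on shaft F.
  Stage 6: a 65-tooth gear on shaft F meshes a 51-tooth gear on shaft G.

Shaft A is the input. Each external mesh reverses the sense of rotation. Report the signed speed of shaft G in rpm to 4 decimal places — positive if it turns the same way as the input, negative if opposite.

+187.8476 rpm (same as input, |ω| = 187.8476 rpm)

Stage 1 [22T→24T]: ω = 1039.0000×22/24 = 952.4167 rpm, dir flips to −; running = −952.4167
Stage 2 [39T→29T]: ω = 952.4167×39/29 = 1280.8362 rpm, dir flips to +; running = +1280.8362
Stage 3 [37T→70T]: ω = 1280.8362×37/70 = 677.0134 rpm, dir flips to −; running = −677.0134
Stage 4 [70T→44T]: ω = 677.0134×70/44 = 1077.0668 rpm, dir flips to +; running = +1077.0668
Stage 5 [13T→95T]: ω = 1077.0668×13/95 = 147.3881 rpm, dir flips to −; running = −147.3881
Stage 6 [65T→51T]: ω = 147.3881×65/51 = 187.8476 rpm, dir flips to +; running = +187.8476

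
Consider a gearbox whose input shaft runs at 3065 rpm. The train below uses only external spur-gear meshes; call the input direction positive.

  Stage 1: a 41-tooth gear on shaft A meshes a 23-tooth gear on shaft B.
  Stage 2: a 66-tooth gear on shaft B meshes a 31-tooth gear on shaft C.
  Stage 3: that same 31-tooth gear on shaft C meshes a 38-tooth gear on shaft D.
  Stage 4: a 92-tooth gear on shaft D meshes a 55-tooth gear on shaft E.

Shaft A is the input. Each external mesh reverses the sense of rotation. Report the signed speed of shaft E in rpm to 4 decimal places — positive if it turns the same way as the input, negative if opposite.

+15873.4737 rpm (same as input, |ω| = 15873.4737 rpm)

Stage 1 [41T→23T]: ω = 3065.0000×41/23 = 5463.6957 rpm, dir flips to −; running = −5463.6957
Stage 2 [66T→31T]: ω = 5463.6957×66/31 = 11632.3843 rpm, dir flips to +; running = +11632.3843
Stage 3 [31T→38T]: ω = 11632.3843×31/38 = 9489.5767 rpm, dir flips to −; running = −9489.5767
Stage 4 [92T→55T]: ω = 9489.5767×92/55 = 15873.4737 rpm, dir flips to +; running = +15873.4737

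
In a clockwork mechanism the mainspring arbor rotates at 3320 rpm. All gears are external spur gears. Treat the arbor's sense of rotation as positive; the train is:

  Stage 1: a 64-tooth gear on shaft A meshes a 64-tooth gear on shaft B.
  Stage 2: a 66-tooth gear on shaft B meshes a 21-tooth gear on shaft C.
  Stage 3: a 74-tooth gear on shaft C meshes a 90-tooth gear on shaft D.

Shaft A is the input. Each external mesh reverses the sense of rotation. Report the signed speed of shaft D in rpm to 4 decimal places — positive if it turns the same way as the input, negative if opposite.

Stage 1 [64T→64T]: ω = 3320.0000×64/64 = 3320.0000 rpm, dir flips to −; running = −3320.0000
Stage 2 [66T→21T]: ω = 3320.0000×66/21 = 10434.2857 rpm, dir flips to +; running = +10434.2857
Stage 3 [74T→90T]: ω = 10434.2857×74/90 = 8579.3016 rpm, dir flips to −; running = −8579.3016

-8579.3016 rpm (opposite to input, |ω| = 8579.3016 rpm)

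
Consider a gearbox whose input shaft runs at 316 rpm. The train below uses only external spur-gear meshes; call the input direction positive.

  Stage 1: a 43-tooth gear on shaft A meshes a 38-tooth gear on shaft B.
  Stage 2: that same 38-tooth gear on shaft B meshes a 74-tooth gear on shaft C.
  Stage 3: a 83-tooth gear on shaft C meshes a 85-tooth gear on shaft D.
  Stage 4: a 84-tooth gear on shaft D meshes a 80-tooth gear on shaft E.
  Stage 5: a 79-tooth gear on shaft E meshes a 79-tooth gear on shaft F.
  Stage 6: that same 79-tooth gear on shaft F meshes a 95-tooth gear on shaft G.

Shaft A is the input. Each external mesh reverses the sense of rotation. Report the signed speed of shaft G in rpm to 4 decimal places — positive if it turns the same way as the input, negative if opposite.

+156.5582 rpm (same as input, |ω| = 156.5582 rpm)

Stage 1 [43T→38T]: ω = 316.0000×43/38 = 357.5789 rpm, dir flips to −; running = −357.5789
Stage 2 [38T→74T]: ω = 357.5789×38/74 = 183.6216 rpm, dir flips to +; running = +183.6216
Stage 3 [83T→85T]: ω = 183.6216×83/85 = 179.3011 rpm, dir flips to −; running = −179.3011
Stage 4 [84T→80T]: ω = 179.3011×84/80 = 188.2662 rpm, dir flips to +; running = +188.2662
Stage 5 [79T→79T]: ω = 188.2662×79/79 = 188.2662 rpm, dir flips to −; running = −188.2662
Stage 6 [79T→95T]: ω = 188.2662×79/95 = 156.5582 rpm, dir flips to +; running = +156.5582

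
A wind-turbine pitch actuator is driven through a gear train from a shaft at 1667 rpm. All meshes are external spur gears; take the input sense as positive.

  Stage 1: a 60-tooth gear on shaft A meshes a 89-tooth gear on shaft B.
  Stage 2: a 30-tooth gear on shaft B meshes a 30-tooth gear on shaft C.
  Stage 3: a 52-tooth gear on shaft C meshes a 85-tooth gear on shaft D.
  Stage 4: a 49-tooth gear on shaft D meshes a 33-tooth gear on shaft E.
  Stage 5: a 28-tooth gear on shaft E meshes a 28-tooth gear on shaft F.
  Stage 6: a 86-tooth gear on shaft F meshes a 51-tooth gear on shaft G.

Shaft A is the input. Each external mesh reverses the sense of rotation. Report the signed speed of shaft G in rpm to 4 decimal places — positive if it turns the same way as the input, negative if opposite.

+1721.4392 rpm (same as input, |ω| = 1721.4392 rpm)

Stage 1 [60T→89T]: ω = 1667.0000×60/89 = 1123.8202 rpm, dir flips to −; running = −1123.8202
Stage 2 [30T→30T]: ω = 1123.8202×30/30 = 1123.8202 rpm, dir flips to +; running = +1123.8202
Stage 3 [52T→85T]: ω = 1123.8202×52/85 = 687.5135 rpm, dir flips to −; running = −687.5135
Stage 4 [49T→33T]: ω = 687.5135×49/33 = 1020.8535 rpm, dir flips to +; running = +1020.8535
Stage 5 [28T→28T]: ω = 1020.8535×28/28 = 1020.8535 rpm, dir flips to −; running = −1020.8535
Stage 6 [86T→51T]: ω = 1020.8535×86/51 = 1721.4392 rpm, dir flips to +; running = +1721.4392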